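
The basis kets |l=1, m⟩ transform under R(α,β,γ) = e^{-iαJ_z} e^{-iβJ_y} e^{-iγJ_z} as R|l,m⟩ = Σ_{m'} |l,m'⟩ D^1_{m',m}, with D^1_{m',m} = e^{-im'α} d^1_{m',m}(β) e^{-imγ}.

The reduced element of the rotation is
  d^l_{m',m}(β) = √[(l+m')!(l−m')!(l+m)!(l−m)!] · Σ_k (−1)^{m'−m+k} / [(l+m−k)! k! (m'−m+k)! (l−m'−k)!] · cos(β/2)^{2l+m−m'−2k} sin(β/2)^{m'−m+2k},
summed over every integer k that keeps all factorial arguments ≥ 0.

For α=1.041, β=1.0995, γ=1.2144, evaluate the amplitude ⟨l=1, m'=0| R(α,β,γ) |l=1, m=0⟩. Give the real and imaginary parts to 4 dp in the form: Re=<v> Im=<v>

Re=0.4540 Im=0.0000

First d^1_{0,0}(β=1.0995), then the phase factors e^{-i(0)α} and e^{-i(0)γ}:
c=cos(1.099500/2)=0.852655, s=sin(1.099500/2)=0.522474; N=√[1·1·1·1]=1.000000
The bounds max(0,m−m')=0 and min(l+m,l−m')=1 give 2 terms
  k=0: (−1)^0·1.0000/(1)·0.8527^2·0.5225^0 = +0.727021
  k=1: (−1)^1·1.0000/(1)·0.8527^0·0.5225^2 = -0.272979
d^1_{0,0}(1.0995) = +0.727021 -0.272979 = +0.454042
Attach z-rotation phases: D = e^{-i(0)(1.0410)}·(+0.454042)·e^{-i(0)(1.2144)} = +0.454042+0.000000i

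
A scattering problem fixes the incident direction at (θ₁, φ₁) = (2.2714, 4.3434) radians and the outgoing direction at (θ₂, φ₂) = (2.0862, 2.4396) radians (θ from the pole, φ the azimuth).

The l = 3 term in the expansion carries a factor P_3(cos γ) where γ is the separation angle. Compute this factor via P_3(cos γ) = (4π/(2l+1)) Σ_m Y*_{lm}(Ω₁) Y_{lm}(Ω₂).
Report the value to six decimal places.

-0.147968

Term-by-term m-sum for l=3 (normalisation 4π/7 = 1.795196):
  m=-3: (+0.166697+0.083386i) × (+0.140164-0.236404i) = +0.043078-0.027720i  (running Σ = +0.043078-0.027720i)
  m=-2: (+0.284854-0.259043i) × (-0.063319-0.376056i) = -0.115451-0.090719i  (running Σ = -0.072374-0.118439i)
  m=-1: (-0.096062-0.248414i) × (-0.046095-0.038982i) = -0.005256+0.015195i  (running Σ = -0.077630-0.103244i)
  m=0: (+0.221800-0.000000i) × (+0.328379+0.000000i) = +0.072835+0.000000i  (running Σ = -0.004795-0.103244i)
  m=1: (+0.096062-0.248414i) × (+0.046095-0.038982i) = -0.005256-0.015195i  (running Σ = -0.010051-0.118439i)
  m=2: (+0.284854+0.259043i) × (-0.063319+0.376056i) = -0.115451+0.090719i  (running Σ = -0.125502-0.027720i)
  m=3: (-0.166697+0.083386i) × (-0.140164-0.236404i) = +0.043078+0.027720i  (running Σ = -0.082424+0.000000i)
Σ over m = -0.082424+0.000000i; ×(4π/7) → -0.147968+0.000000i. Real part: -0.147968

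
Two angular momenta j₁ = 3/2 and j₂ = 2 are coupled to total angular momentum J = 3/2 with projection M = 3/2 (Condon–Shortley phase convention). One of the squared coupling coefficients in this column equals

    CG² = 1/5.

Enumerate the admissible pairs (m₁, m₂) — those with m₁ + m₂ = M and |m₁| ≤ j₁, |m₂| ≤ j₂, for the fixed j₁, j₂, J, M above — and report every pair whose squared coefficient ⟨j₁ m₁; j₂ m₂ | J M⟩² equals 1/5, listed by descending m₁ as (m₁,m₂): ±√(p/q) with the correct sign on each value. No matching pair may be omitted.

Admissible pairs with m₁+m₂ = M = 3/2: (-1/2,2), (1/2,1), (3/2,0)
  (m₁,m₂)=(3/2,0): CG² = 1/5, CG = +√(1/5)   ← matches the target
  (m₁,m₂)=(1/2,1): CG² = 2/5, CG = −√(2/5)
  (m₁,m₂)=(-1/2,2): CG² = 2/5, CG = +√(2/5)
Pairs with CG² = 1/5: (3/2,0): +√(1/5)

(3/2,0): +√(1/5)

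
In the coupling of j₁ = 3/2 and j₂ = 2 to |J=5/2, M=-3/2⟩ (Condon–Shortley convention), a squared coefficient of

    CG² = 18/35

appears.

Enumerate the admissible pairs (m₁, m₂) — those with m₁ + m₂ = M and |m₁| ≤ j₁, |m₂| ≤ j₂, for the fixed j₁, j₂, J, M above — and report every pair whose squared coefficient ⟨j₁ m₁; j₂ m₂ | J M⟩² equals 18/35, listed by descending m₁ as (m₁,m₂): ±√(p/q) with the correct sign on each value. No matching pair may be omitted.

(-3/2,0): −√(18/35)

Admissible pairs with m₁+m₂ = M = -3/2: (-3/2,0), (-1/2,-1), (1/2,-2)
  (m₁,m₂)=(1/2,-2): CG² = 16/35, CG = +√(16/35)
  (m₁,m₂)=(-1/2,-1): CG² = 1/35, CG = +√(1/35)
  (m₁,m₂)=(-3/2,0): CG² = 18/35, CG = −√(18/35)   ← matches the target
Pairs with CG² = 18/35: (-3/2,0): −√(18/35)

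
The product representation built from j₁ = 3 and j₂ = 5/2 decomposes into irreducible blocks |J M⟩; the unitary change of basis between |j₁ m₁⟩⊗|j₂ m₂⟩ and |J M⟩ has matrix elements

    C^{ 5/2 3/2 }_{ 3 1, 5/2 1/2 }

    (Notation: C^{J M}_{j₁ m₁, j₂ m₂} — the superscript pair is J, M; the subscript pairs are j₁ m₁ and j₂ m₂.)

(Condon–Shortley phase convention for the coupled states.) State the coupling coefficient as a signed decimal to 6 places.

−√(1/35) = -0.169031

j₁+j₂−J=3  J+j₁−j₂=3  J−j₁+j₂=2  j₁+j₂+J+1=9
(j₁±m₁, j₂±m₂, J±M) = (4,2,3,2,4,1)
P² = 576/35
sum k=1..2:
  [1] −1/8 = -1/8
  [2] +1/12 = 1/12
S = -1/24
C² = P²·S² = 1/35 ; C = -0.169031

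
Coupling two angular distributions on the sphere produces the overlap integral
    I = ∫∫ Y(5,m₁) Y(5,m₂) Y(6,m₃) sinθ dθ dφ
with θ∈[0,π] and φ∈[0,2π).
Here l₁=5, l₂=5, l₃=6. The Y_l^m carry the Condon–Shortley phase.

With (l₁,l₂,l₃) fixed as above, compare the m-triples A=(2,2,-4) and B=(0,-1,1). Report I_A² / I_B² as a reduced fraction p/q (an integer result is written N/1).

18/5

Same 5,5,6: normalisation and zero-m 3j drop out of the ratio.
A: Δ: 4! 6! 6! / 17! → 1/28588560; sum: t=1:−1/207360 t=2:+1/57600 t=3:−1/207360 = 1/129600; 3j²(5 5 6; 2 2 -4) = Δ·Π!·Σ² = 168/12155  (sign +1)
B: Δ: 4! 6! 6! / 17! → 1/28588560; sum: t=0:+1/138240 t=1:−1/10368 t=2:+1/6912 t=3:−1/34560 t=4:+1/2073600 = 7/259200; 3j²(5 5 6; 0 -1 1) = Δ·Π!·Σ² = 28/7293  (sign -1)
I_A²/I_B² = (168/12155)/(28/7293) = 18/5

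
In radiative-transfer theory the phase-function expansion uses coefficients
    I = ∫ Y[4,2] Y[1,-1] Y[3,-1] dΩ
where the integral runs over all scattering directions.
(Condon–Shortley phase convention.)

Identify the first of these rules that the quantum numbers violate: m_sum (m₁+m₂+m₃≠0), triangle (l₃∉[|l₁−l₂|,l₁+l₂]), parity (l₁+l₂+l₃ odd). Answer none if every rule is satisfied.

m₁+m₂+m₃ = 2 − 1 − 1 = 0  ✓
triangle: |4−1|=3 ≤ l₃=3 ≤ 4+1=5  ✓
parity: l₁+l₂+l₃ = 8 is even  ✓

none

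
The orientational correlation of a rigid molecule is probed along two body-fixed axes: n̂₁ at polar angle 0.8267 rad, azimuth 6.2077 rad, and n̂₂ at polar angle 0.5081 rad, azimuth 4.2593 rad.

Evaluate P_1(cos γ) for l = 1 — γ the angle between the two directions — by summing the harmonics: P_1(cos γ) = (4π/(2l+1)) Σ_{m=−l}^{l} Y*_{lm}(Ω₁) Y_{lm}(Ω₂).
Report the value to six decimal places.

0.459776

Addition theorem: P_1(cos γ) = (4π/3) Σ_m Y*_{lm}(Ω₁) Y_{lm}(Ω₂), m = −1…1:
  m=-1: Y*=(0.253456, -0.019169)  Y=(-0.073580, 0.151129)  product (-0.015752, 0.039715)
  m=+0: Y*=(0.330934, -0.000000)  Y=(0.426878, 0.000000)  product (0.141268, 0.000000)
  m=+1: Y*=(-0.253456, -0.019169)  Y=(0.073580, 0.151129)  product (-0.015752, -0.039715)
Total Σ_m = (0.109763, 0.000000). Multiply by 4.188790: (0.459776, 0.000000). P_1(cos γ) = 0.459776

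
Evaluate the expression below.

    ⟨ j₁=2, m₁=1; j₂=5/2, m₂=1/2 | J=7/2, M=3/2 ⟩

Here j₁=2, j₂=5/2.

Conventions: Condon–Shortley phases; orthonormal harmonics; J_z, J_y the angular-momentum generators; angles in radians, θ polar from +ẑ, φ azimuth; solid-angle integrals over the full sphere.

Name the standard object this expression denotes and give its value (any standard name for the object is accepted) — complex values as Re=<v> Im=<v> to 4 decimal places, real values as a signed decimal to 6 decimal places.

Clebsch–Gordan coefficient, +√(2/21) ≈ +0.308607

This is a Clebsch–Gordan (vector-coupling) coefficient.
j₁+j₂−J=1  J+j₁−j₂=3  J−j₁+j₂=4  j₁+j₂+J+1=9
(j₁±m₁, j₂±m₂, J±M) = (3,1,3,2,5,2)
P² = 384/7
sum k=0..1:
  [0] +1/12 = 1/12
  [1] −1/24 = -1/24
S = 1/24
C² = P²·S² = 2/21 ; C = +0.308607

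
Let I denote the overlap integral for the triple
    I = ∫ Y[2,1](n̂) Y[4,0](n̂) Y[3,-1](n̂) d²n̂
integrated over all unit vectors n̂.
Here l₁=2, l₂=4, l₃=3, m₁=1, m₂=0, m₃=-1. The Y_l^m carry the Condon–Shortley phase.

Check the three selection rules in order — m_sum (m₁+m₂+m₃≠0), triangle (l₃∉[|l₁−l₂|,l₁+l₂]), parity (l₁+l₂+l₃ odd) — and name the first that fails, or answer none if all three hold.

m₁+m₂+m₃ = 1 + 0 − 1 = 0  ✓
triangle: |2−4|=2 ≤ l₃=3 ≤ 2+4=6  ✓
parity: l₁+l₂+l₃ = 9 is odd  ✗

parity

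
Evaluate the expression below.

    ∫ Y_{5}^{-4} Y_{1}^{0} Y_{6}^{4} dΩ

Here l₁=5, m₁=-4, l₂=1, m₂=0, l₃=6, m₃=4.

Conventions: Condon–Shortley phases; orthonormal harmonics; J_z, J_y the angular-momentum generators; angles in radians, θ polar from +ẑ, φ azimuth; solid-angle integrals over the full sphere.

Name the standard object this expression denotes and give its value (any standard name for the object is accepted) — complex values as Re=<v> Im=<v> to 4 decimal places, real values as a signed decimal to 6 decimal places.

This is a Gaunt coefficient — the integral of a triple product of spherical harmonics over the sphere.
Rules hold: Σm=0, L=12 even, 4≤6≤6.
N = 11·3·13 = 429
Δ = 0!·10!·2!/13! = 1/858
Racah Σ t=0..0: t=0:+1/14400 = 1/14400
⇒ 3j(5 1 6; 0 0 0)² = 6/143, sgn +1
Racah Σ t=0..0: t=0:+1/362880 = 1/362880
⇒ 3j(5 1 6; -4 0 4)² = 10/429, sgn +1
4πI² = N·(3j₀)²·(3jₘ)² = 60/143
I = +1·√(0.41958/4π) = 0.18272698

Gaunt coefficient, +0.182727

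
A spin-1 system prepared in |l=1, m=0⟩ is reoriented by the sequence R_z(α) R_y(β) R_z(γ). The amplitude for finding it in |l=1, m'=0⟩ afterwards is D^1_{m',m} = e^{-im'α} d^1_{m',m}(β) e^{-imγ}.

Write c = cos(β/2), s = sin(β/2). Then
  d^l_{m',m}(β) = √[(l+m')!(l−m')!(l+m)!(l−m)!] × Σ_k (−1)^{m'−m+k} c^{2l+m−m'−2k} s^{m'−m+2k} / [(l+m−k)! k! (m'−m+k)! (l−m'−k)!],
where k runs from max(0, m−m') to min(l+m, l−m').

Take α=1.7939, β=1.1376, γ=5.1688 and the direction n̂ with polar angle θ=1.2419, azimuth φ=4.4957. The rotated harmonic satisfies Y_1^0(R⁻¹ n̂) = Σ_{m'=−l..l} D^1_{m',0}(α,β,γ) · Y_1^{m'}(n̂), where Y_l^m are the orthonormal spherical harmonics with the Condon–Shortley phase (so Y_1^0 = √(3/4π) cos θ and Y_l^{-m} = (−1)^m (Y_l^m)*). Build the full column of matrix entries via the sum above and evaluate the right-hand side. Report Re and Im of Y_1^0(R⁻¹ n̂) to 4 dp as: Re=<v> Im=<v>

Re=-0.3135 Im=0.0000

Need the full column D^1_{m',0} for m'=−1..1 at α=1.7939, β=1.1376, γ=5.1688.
cos(β/2)=0.842548, sin(β/2)=0.538621
d^1_{-1,0}: single k=1 term ⇒ +0.641790;  D = -0.142001+0.625884i
d^1_{0,0}: k∈[0..1] ⇒ +0.709887 -0.290113 = +0.419774;  D = +0.419774+0.000000i
d^1_{1,0}: single k=0 term ⇒ -0.641790;  D = +0.142001+0.625884i
Y_1^{m'}(θ=1.2419,φ=4.4957) and Σ D·Y over m':
  (-0.1420+0.6259i)·(-0.0703+0.3193i)  (+0.4198+0.0000i)·(+0.1578+0.0000i)  (+0.1420+0.6259i)·(+0.0703+0.3193i)
Y_1^0(R⁻¹ n̂) = -0.313513+0.000000i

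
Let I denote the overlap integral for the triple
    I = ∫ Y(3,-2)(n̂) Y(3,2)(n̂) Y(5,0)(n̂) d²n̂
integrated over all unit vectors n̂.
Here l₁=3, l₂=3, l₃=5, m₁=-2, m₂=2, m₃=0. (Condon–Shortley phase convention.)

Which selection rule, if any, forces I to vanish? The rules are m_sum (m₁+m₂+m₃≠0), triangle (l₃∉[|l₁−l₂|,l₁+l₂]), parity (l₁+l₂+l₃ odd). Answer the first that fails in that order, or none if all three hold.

m₁+m₂+m₃ = -2 + 2 + 0 = 0  ✓
triangle: |3−3|=0 ≤ l₃=5 ≤ 3+3=6  ✓
parity: l₁+l₂+l₃ = 11 is odd  ✗

parity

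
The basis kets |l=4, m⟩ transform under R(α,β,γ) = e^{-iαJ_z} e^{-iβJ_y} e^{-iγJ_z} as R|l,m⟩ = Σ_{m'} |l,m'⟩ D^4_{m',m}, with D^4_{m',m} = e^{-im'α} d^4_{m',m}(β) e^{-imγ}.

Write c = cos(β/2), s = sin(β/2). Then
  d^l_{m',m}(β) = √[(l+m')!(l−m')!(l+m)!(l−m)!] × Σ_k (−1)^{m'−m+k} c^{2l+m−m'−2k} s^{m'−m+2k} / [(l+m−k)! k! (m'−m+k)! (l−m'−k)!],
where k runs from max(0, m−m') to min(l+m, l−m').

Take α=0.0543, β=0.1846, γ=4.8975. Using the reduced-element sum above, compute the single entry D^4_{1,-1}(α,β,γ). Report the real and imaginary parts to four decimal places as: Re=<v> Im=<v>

Split into d^4_{1,-1}(β=0.1846) × two z-phases.
With c≡cos(β/2)=0.995743 and s≡sin(β/2)=0.092169, N=[120·6·6·120]^{1/2}=720.000000
k: max(0,(-1)−(1))=0 … min(4+(-1),4−(1))=3
  k=0: (−1)^2·720.0000/(72)·0.9957^6·0.0922^2 = +0.082805
  k=1: (−1)^3·720.0000/(24)·0.9957^4·0.0922^4 = -0.002128
  k=2: (−1)^4·720.0000/(48)·0.9957^2·0.0922^6 = +0.000009
  k=3: (−1)^5·720.0000/(720)·0.9957^0·0.0922^8 = -0.000000
d^4_{1,-1}(0.1846) = +0.082805 -0.002128 +0.000009 -0.000000 = +0.080685
Attach z-rotation phases: D = e^{-i(1)(0.0543)}·(+0.080685)·e^{-i(-1)(4.8975)} = +0.010524-0.079996i

Re=0.0105 Im=-0.0800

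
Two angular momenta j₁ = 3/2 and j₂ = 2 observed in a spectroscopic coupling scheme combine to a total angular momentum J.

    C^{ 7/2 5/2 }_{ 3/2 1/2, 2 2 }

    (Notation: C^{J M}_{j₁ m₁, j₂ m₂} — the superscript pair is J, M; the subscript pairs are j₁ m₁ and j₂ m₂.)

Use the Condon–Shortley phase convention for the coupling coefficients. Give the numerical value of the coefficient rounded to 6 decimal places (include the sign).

triangle: 0!*3!*4!/8! = 144/40320
(j±m)!: 2!*1!*4!*0!*6!*1! = 34560
prefactor² = (2J+1)*Δ*N² = 6912/7
  k=0: +1/(0!*0!*1!*4!*2!*0!) = 1/48
Σ = 1/48  ⇒  CG² = 6912/7*(1/48)² = 3/7
CG = +√(3/7) = +0.654654

+√(3/7) ≈ +0.654654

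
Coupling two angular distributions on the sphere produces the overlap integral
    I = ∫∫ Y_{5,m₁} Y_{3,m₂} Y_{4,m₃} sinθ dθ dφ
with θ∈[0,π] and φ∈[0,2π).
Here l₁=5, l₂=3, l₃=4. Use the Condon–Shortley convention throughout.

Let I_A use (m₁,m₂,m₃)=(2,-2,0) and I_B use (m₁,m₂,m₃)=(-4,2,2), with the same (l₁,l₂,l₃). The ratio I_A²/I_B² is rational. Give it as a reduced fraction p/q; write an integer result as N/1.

l's match ⇒ only the (l;m) 3-j factors differ between A and B.
A: triangle coeff Δ(5,3,4) = 1/180180; Σ_t [0,1]: t=0:+1/864 t=1:−1/576 = -1/1728; (3j)²=5/1287 [(5 3 4; 2 -2 0)], sign=-1
B: triangle coeff Δ(5,3,4) = 1/180180; Σ_t [3,4]: t=3:−1/8640 t=4:+1/2880 = 1/4320; (3j)²=8/429 [(5 3 4; -4 2 2)], sign=+1
I_A²/I_B² = (5/1287)/(8/429) = 5/24

5/24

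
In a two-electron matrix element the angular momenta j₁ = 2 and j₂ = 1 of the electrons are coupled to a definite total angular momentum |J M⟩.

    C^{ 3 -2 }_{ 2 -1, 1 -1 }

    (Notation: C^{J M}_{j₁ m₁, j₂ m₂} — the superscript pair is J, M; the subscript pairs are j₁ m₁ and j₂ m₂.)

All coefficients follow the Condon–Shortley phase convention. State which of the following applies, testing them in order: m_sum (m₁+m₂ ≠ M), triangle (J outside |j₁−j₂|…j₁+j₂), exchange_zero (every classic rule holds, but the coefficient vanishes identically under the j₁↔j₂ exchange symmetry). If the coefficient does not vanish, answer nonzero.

m-sum: m₁+m₂ = -1+(-1) = -2, M = -2  ✓
triangle: |j₁−j₂| = 1 ≤ J = 3 ≤ j₁+j₂ = 3  ✓
exchange: j₁≠j₂ or m₁≠m₂ — the exchange symmetry imposes no constraint here
value check: CG = +√(2/3) = +0.816497 ≠ 0

nonzero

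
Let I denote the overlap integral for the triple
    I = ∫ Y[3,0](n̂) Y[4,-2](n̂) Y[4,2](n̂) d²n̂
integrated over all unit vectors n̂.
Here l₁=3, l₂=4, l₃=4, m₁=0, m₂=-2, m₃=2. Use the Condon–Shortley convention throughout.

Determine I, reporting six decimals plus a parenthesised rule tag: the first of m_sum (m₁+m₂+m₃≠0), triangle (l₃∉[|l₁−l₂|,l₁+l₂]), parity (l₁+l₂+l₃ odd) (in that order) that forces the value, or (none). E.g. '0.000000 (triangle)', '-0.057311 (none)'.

0.000000 (parity)

Σlᵢ=11 odd — θ-integrand is odd under cosθ→−cosθ; I=0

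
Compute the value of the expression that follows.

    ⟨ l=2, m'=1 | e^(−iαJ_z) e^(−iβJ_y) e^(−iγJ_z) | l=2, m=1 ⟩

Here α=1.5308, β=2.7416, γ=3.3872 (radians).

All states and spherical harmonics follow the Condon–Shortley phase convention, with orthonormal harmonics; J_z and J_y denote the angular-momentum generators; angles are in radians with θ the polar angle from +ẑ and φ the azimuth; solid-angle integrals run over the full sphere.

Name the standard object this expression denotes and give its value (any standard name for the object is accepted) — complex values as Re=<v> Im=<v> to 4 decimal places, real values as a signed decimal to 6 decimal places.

Wigner D-matrix element, Re=-0.0229 Im=-0.1098

This is a Wigner D-matrix element — the rotation-matrix element ⟨l m'| R(α,β,γ) |l m⟩ in the angular-momentum basis.
D^2_{1,1}(1.5308,2.7416,3.3872) = e^{-i·1·1.5308}·d^2_{1,1}(2.7416)·e^{-i·1·3.3872}. Compute d first:
With c≡cos(β/2)=0.198666 and s≡sin(β/2)=0.980067, N=[6·1·6·1]^{1/2}=6.000000
The bounds max(0,m−m')=0 and min(l+m,l−m')=1 give 2 terms
  k=0: (−1)^0·6.0000/(6)·0.1987^4·0.9801^0 = +0.001558
  k=1: (−1)^1·6.0000/(2)·0.1987^2·0.9801^2 = -0.113731
d^2_{1,1}(2.7416) = +0.001558 -0.113731 = -0.112173
Phases: e^{-i·(1)·1.5308}=+0.039986-0.999200i, e^{-i·(1)·3.3872}=-0.969990+0.243145i ⇒ D=-0.022902-0.109811i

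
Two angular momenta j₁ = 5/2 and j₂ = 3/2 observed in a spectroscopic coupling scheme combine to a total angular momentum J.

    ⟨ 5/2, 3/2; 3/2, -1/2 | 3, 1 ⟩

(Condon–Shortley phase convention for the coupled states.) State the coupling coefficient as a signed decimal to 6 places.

+√(49/120) ≈ +0.639010

j₁+j₂−J=1  J+j₁−j₂=4  J−j₁+j₂=2  j₁+j₂+J+1=8
(j₁±m₁, j₂±m₂, J±M) = (4,1,1,2,4,2)
P² = 96/5
sum k=0..1:
  [0] +1/6 = 1/6
  [1] −1/48 = -1/48
S = 7/48
C² = P²·S² = 49/120 ; C = +0.639010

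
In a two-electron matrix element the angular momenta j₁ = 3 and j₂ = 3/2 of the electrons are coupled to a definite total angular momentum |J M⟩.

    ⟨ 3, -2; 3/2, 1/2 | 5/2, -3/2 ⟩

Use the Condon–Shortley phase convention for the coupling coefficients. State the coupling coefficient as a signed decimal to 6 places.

+0.267261  (= +√(1/14))

triangle: 2!*4!*1!/8! = 48/40320
(j±m)!: 1!*5!*2!*1!*1!*4! = 5760
prefactor² = (2J+1)*Δ*N² = 288/7
  k=1: −1/(1!*1!*4!*1!*0!*0!) = -1/24
  k=2: +1/(2!*0!*3!*0!*1!*1!) = 1/12
Σ = 1/24  ⇒  CG² = 288/7*(1/24)² = 1/14
CG = +√(1/14) = +0.267261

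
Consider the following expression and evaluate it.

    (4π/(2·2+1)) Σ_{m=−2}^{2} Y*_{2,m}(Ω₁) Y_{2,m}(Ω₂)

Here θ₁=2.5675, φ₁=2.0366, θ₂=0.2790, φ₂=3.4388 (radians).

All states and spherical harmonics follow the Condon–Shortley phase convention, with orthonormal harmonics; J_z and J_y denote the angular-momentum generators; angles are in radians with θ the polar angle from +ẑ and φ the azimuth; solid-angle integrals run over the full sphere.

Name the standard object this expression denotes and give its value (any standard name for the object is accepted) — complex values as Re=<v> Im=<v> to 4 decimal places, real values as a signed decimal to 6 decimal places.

This sum is the spherical-harmonic addition theorem: it equals the Legendre polynomial P_l(cos γ) of the angle γ between the two directions.
Term-by-term m-sum for l=2 (normalisation 4π/5 = 2.513274):
  term(m=-2) = -0.00315 - 0.00110j   from Y*(Ω₁)=-0.06796 - 0.09143j, Y(Ω₂)=0.02427 - 0.01641j
  term(m=-1) = -0.01209 + 0.07103j   from Y*(Ω₁)=0.15823 - 0.31476j, Y(Ω₂)=-0.19556 + 0.05990j
  term(m=+0) = 0.19662 + 0.00000j   from Y*(Ω₁)=0.35173 + 0.00000j, Y(Ω₂)=0.55902 + 0.00000j
  term(m=+1) = -0.01209 - 0.07103j   from Y*(Ω₁)=-0.15823 - 0.31476j, Y(Ω₂)=0.19556 + 0.05990j
  term(m=+2) = -0.00315 + 0.00110j   from Y*(Ω₁)=-0.06796 + 0.09143j, Y(Ω₂)=0.02427 + 0.01641j
Accumulated sum 0.16614 + 0.00000j; after 4π/(2l+1) scaling, 0.41757 + 0.00000j ⇒ P_2 = 0.417568

Legendre polynomial (addition theorem), +0.417568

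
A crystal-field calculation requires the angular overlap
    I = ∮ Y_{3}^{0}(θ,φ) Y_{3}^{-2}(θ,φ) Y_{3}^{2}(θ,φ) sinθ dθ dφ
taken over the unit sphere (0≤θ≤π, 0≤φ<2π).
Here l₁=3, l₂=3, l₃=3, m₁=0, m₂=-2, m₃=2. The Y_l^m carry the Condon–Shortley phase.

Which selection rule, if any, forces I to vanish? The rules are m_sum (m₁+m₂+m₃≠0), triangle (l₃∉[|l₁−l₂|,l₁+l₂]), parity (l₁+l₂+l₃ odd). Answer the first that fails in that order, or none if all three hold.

parity

Σmᵢ = 0  ✓
l₃∈[|l₁−l₂|,l₁+l₂]=[0,6], have l₃=3  ✓
Σlᵢ = 9 ⇒ odd  ✗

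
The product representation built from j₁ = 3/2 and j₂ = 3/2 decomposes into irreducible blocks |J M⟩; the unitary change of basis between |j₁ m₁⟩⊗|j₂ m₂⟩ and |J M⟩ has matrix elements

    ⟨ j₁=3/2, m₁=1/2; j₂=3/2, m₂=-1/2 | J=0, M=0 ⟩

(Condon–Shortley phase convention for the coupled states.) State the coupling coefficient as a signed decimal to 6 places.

j₁+j₂−J=3  J+j₁−j₂=0  J−j₁+j₂=0  j₁+j₂+J+1=4
(j₁±m₁, j₂±m₂, J±M) = (2,1,1,2,0,0)
P² = 1
sum k=1..1:
  [1] −1/2 = -1/2
S = -1/2
C² = P²·S² = 1/4 ; C = -0.500000

-0.500000  (= −√(1/4))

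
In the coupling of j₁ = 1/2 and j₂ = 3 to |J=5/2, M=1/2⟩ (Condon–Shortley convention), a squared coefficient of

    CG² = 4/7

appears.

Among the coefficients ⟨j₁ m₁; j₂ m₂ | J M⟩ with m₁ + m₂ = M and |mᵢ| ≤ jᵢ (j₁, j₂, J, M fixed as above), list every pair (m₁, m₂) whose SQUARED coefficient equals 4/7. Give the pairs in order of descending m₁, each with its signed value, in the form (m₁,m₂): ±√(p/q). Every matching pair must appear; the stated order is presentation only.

Admissible pairs with m₁+m₂ = M = 1/2: (-1/2,1), (1/2,0)
  (m₁,m₂)=(1/2,0): CG² = 3/7, CG = +√(3/7)
  (m₁,m₂)=(-1/2,1): CG² = 4/7, CG = −√(4/7)   ← matches the target
Pairs with CG² = 4/7: (-1/2,1): −√(4/7)

(-1/2,1): −√(4/7)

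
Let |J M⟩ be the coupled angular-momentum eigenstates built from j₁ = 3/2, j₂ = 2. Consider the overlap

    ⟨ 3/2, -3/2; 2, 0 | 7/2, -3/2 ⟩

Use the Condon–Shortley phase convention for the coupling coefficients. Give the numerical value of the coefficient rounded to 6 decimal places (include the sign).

+0.534522  (= +√(2/7))

√[8·0!3!4!/8! · 0!3!2!2!2!5!] = √(1152/7)
  +(−1)^0/∏(0,0,3,2,0,2)! = 1/24  (running 1/24)
⟨..|..⟩ = √(1152/7)·(1/24) = +0.534522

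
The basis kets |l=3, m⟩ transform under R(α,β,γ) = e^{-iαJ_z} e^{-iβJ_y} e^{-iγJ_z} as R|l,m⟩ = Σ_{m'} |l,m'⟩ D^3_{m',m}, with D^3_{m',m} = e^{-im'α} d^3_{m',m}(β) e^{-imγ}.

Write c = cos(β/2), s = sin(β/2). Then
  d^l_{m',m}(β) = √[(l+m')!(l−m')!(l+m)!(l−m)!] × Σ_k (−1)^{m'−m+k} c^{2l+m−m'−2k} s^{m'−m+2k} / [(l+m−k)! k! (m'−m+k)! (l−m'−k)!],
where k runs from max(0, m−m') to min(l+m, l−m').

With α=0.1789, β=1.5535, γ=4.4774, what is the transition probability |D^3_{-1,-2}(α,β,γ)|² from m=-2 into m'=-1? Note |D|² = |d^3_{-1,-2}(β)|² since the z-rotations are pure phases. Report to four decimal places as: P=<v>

P=0.1453

First d^3_{-1,-2}(β=1.5535), then the phase factors e^{-i(-1)α} and e^{-i(-2)γ}:
With c≡cos(β/2)=0.713195 and s≡sin(β/2)=0.700965, N=[2·24·1·120]^{1/2}=75.894664
Admissible k: 0..1 (factorial args all ≥0)
  k=0: (−1)^1·75.8947/(24)·0.7132^5·0.7010^1 = -0.409015
  k=1: (−1)^2·75.8947/(12)·0.7132^3·0.7010^3 = +0.790215
d^3_{-1,-2}(1.5535) = -0.409015 +0.790215 = +0.381200
|D^3_{-1,-2}|² = |d^3_{-1,-2}(β)|² = (+0.381200)² = 0.145313 (the z-rotation phases have unit modulus)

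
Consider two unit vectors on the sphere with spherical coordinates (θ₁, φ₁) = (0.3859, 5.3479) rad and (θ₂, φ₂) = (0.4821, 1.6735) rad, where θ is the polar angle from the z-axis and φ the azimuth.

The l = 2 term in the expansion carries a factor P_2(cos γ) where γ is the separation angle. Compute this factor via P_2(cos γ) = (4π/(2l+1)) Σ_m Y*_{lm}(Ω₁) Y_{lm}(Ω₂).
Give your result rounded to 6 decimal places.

0.174444

Term-by-term m-sum for l=2 (normalisation 4π/5 = 2.513274):
  m=-2: (-0.016160, -0.052284) × (-0.081289, 0.016936) = (0.002199, 0.003976)  (running Σ = (0.002199, 0.003976))
  m=-1: (0.159912, -0.216803) × (-0.032537, -0.315688) = (-0.073645, -0.043428)  (running Σ = (-0.071446, -0.039452))
  m=0: (0.496737, -0.000000) × (0.427391, 0.000000) = (0.212301, 0.000000)  (running Σ = (0.140855, -0.039452))
  m=1: (-0.159912, -0.216803) × (0.032537, -0.315688) = (-0.073645, 0.043428)  (running Σ = (0.067210, 0.003976))
  m=2: (-0.016160, 0.052284) × (-0.081289, -0.016936) = (0.002199, -0.003976)  (running Σ = (0.069409, 0.000000))
Accumulated sum (0.069409, 0.000000); after 4π/(2l+1) scaling, (0.174444, 0.000000) ⇒ P_2 = 0.174444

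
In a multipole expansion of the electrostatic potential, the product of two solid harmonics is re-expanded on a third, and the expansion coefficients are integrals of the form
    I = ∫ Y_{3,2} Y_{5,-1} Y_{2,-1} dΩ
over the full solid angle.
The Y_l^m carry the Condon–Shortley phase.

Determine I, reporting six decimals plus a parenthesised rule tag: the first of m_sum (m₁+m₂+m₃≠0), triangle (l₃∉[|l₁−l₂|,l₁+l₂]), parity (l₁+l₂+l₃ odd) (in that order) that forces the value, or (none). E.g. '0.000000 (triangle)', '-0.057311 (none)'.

-0.117387 (none)

Rules hold: Σm=0, L=10 even, 2≤2≤8.
N = 7·11·5 = 385
Δ = 6!·0!·4!/11! = 1/2310
Racah Σ t=3..3: t=3:−1/144 = -1/144
⇒ 3j(3 5 2; 0 0 0)² = 10/231, sgn -1
Racah Σ t=1..1: t=1:−1/720 = -1/720
⇒ 3j(3 5 2; 2 -1 -1)² = 4/385, sgn +1
4πI² = N·(3j₀)²·(3jₘ)² = 40/231
I = -1·√(0.17316/4π) = -0.11738675
No selection rule forces the value: the integral is nonzero (none).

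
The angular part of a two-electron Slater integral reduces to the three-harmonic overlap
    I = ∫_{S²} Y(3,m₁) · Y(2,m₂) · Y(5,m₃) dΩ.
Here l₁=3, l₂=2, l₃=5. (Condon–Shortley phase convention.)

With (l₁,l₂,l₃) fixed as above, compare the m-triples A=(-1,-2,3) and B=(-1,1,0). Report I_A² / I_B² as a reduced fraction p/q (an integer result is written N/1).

l's match ⇒ only the (l;m) 3-j factors differ between A and B.
A: triangle coeff Δ(3,2,5) = 1/2310; Σ_t [0,0]: t=0:+1/1152 = 1/1152; (3j)²=1/33 [(3 2 5; -1 -2 3)], sign=+1
B: triangle coeff Δ(3,2,5) = 1/2310; Σ_t [0,0]: t=0:+1/288 = 1/288; (3j)²=5/231 [(3 2 5; -1 1 0)], sign=-1
I_A²/I_B² = (1/33)/(5/231) = 7/5

7/5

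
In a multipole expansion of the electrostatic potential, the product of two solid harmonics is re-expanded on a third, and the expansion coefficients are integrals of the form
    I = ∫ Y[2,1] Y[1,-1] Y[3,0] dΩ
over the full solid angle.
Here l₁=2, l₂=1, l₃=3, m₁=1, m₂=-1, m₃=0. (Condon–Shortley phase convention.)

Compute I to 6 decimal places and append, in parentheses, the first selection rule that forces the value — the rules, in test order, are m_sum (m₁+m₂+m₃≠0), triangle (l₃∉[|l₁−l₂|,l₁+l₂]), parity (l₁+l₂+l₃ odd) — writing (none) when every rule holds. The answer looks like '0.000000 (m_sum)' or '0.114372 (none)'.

m-sum 0 ✓  L=6 even ✓  1≤3≤3 ✓
Π(2lᵢ+1) = 5×3×7 = 105
triangle coeff Δ(2,1,3) = 1/105
Σ_t [0,0]: t=0:+1/4 = 1/4
(3j)²=3/35 [(2 1 3; 0 0 0)], sign=-1
Σ_t [0,0]: t=0:+1/12 = 1/12
(3j)²=1/35 [(2 1 3; 1 -1 0)], sign=-1
⇒ 4πI² = 9/35
I = (+1)√(9/35/(4π)) = 0.14304817
No selection rule forces the value: the integral is nonzero (none).

0.143048 (none)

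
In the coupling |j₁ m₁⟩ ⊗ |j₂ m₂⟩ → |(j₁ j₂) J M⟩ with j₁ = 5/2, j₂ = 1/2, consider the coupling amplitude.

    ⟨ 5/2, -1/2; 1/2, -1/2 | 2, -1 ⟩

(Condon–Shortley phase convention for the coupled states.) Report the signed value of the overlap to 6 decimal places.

+√(1/3) ≈ +0.577350

√[5·1!4!0!/6! · 2!3!0!1!1!3!] = √(12)
  +(−1)^0/∏(0,1,3,0,1,0)! = 1/6  (running 1/6)
⟨..|..⟩ = √(12)·(1/6) = +0.577350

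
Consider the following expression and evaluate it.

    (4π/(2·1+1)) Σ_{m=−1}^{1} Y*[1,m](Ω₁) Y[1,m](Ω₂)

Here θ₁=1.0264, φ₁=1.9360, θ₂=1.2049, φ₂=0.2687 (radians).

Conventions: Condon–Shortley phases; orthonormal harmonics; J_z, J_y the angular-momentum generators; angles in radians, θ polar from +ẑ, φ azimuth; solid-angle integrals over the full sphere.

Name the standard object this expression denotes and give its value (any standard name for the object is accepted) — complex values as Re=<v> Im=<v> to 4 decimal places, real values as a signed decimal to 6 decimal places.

This sum is the spherical-harmonic addition theorem: it equals the Legendre polynomial P_l(cos γ) of the angle γ between the two directions.
Expand P_1 via completeness: Σ_{m} conj(Y_{1,m}) at Ω₁ times Y_{1,m} at Ω₂ —
  term(m=-1) = -0.00919 + 0.09491j   from Y*(Ω₁)=-0.10555 + 0.27606j, Y(Ω₂)=0.31105 - 0.08565j
  term(m=+0) = 0.04424 + 0.00000j   from Y*(Ω₁)=0.25305 + 0.00000j, Y(Ω₂)=0.17482 + 0.00000j
  term(m=+1) = -0.00919 - 0.09491j   from Y*(Ω₁)=0.10555 + 0.27606j, Y(Ω₂)=-0.31105 - 0.08565j
Σ over m = 0.02586 + 0.00000j; ×(4π/3) → 0.10833 + 0.00000j. Real part: 0.108329

Legendre polynomial (addition theorem), +0.108329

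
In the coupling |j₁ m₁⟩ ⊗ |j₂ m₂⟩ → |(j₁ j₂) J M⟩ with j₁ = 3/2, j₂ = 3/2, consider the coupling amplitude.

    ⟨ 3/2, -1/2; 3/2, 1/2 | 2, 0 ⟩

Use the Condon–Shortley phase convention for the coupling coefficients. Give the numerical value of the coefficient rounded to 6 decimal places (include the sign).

√[5·1!2!2!/6! · 1!2!2!1!2!2!] = √(4/9)
  +(−1)^0/∏(0,1,2,2,0,0)! = 1/4  (running 1/4)
  +(−1)^1/∏(1,0,1,1,1,1)! = -1  (running -3/4)
⟨..|..⟩ = √(4/9)·(-3/4) = -0.500000

-0.500000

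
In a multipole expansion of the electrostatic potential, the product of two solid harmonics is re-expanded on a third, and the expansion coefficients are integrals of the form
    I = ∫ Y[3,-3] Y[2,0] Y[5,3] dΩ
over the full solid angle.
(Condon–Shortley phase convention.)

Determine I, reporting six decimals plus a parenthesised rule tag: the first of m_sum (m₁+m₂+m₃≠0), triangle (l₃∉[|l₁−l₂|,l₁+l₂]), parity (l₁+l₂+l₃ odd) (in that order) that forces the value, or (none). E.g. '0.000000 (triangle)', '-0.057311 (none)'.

Checks pass: Σm=0; 10 even; l₃=5∈[1,5].
(2·3+1)(2·2+1)(2·5+1) = 385
Δ: 0! 6! 4! / 11! → 1/2310
sum: t=0:+1/144 = 1/144
3j²(3 2 5; 0 0 0) = Δ·Π!·Σ² = 10/231  (sign -1)
sum: t=0:+1/2880 = 1/2880
3j²(3 2 5; -3 0 3) = Δ·Π!·Σ² = 2/165  (sign +1)
combine: 4πI² = 385·10/231·2/165 = 20/99
take √, sign -1: I = -0.12679218
No selection rule forces the value: the integral is nonzero (none).

-0.126792 (none)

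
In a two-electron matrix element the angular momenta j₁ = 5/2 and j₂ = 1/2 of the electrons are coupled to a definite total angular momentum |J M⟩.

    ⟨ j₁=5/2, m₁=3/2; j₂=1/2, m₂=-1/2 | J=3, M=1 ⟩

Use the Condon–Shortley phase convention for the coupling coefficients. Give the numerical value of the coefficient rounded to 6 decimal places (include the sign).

triangle: 0!·5!·1!/7! = 120/5040
(j±m)!: 4!·1!·0!·1!·4!·2! = 1152
prefactor² = (2J+1)·Δ·N² = 192
  k=0: +1/(0!·0!·1!·0!·4!·1!) = 1/24
Σ = 1/24  ⇒  CG² = 192·(1/24)² = 1/3
CG = +√(1/3) = +0.577350

+0.577350  (= +√(1/3))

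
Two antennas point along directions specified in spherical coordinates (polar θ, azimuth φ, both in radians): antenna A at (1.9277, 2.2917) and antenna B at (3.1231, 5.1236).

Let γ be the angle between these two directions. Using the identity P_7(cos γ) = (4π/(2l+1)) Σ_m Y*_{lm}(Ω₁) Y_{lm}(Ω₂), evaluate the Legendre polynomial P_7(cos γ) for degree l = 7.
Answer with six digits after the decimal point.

-0.166999

Term-by-term m-sum for l=7 (normalisation 4π/15 = 0.837758):
  m=-7: Y*=(-0.299535, -0.103918)  Y=(-0.000000, 0.000000)  product (0.000000, -0.000000)
  m=-6: Y*=(-0.166929, -0.409627)  Y=(-0.000000, -0.000000)  product (-0.000000, 0.000000)
  m=-5: Y*=(0.069443, -0.139137)  Y=(0.000000, -0.000000)  product (-0.000000, -0.000000)
  m=-4: Y*=(-0.270031, 0.071250)  Y=(0.000000, 0.000001)  product (-0.000000, -0.000000)
  m=-3: Y*=(-0.220952, -0.148553)  Y=(-0.000053, -0.000018)  product (0.000009, 0.000012)
  m=-2: Y*=(0.022863, 0.176266)  Y=(0.001745, -0.001879)  product (0.000371, 0.000265)
  m=-1: Y*=(-0.192919, 0.219558)  Y=(0.030146, 0.069131)  product (-0.020994, -0.006718)
  m=+0: Y*=(0.145414, -0.000000)  Y=(-1.087324, 0.000000)  product (-0.158112, 0.000000)
  m=+1: Y*=(0.192919, 0.219558)  Y=(-0.030146, 0.069131)  product (-0.020994, 0.006718)
  m=+2: Y*=(0.022863, -0.176266)  Y=(0.001745, 0.001879)  product (0.000371, -0.000265)
  m=+3: Y*=(0.220952, -0.148553)  Y=(0.000053, -0.000018)  product (0.000009, -0.000012)
  m=+4: Y*=(-0.270031, -0.071250)  Y=(0.000000, -0.000001)  product (-0.000000, 0.000000)
  m=+5: Y*=(-0.069443, -0.139137)  Y=(-0.000000, -0.000000)  product (-0.000000, 0.000000)
  m=+6: Y*=(-0.166929, 0.409627)  Y=(-0.000000, 0.000000)  product (-0.000000, -0.000000)
  m=+7: Y*=(0.299535, -0.103918)  Y=(0.000000, 0.000000)  product (0.000000, 0.000000)
Σ over m = (-0.199340, 0.000000); ×(4π/15) → (-0.166999, 0.000000). Real part: -0.166999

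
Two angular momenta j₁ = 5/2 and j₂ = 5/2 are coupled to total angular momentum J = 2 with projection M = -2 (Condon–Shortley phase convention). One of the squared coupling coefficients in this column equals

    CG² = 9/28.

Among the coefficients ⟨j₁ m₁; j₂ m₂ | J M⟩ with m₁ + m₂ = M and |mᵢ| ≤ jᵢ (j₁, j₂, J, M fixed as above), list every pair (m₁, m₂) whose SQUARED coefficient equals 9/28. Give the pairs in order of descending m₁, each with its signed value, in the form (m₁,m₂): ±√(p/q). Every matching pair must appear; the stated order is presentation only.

Admissible pairs with m₁+m₂ = M = -2: (-5/2,1/2), (-3/2,-1/2), (-1/2,-3/2), (1/2,-5/2)
  (m₁,m₂)=(1/2,-5/2): CG² = 5/28, CG = +√(5/28)
  (m₁,m₂)=(-1/2,-3/2): CG² = 9/28, CG = −√(9/28)   ← matches the target
  (m₁,m₂)=(-3/2,-1/2): CG² = 9/28, CG = +√(9/28)   ← matches the target
  (m₁,m₂)=(-5/2,1/2): CG² = 5/28, CG = −√(5/28)
Pairs with CG² = 9/28: (-1/2,-3/2): −√(9/28); (-3/2,-1/2): +√(9/28)

(-1/2,-3/2): −√(9/28); (-3/2,-1/2): +√(9/28)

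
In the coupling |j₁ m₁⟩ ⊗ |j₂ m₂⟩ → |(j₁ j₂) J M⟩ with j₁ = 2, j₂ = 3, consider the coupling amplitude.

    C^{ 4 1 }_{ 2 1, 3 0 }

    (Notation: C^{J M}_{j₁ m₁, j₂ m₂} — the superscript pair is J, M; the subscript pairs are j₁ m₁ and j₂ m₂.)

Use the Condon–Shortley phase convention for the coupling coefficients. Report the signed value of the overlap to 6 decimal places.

j₁+j₂−J=1  J+j₁−j₂=3  J−j₁+j₂=5  j₁+j₂+J+1=10
(j₁±m₁, j₂±m₂, J±M) = (3,1,3,3,5,3)
P² = 1944/7
sum k=0..1:
  [0] +1/24 = 1/24
  [1] −1/72 = -1/72
S = 1/36
C² = P²·S² = 3/14 ; C = +0.462910

+√(3/14) = +0.462910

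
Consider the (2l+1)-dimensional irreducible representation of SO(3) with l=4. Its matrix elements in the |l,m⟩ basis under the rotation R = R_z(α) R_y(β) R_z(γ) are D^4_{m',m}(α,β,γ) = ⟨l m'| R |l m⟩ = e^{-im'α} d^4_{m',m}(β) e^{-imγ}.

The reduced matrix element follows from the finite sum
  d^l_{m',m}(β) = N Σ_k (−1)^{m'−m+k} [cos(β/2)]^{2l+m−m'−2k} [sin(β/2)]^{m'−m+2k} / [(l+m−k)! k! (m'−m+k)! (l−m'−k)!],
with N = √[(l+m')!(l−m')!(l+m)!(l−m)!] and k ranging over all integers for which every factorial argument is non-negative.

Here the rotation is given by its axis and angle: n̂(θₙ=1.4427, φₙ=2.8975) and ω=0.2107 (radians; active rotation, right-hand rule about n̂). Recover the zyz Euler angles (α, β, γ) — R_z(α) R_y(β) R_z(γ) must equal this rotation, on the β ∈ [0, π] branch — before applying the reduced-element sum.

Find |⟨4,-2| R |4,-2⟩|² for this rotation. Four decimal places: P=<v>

Axis–angle → zyz. n̂ = (sinθₙcosφₙ, sinθₙsinφₙ, cosθₙ) = (-0.962407, +0.239696, +0.127746), ω = 0.2107.
R = I cosω + sinω [n̂]ₓ + (1−cosω) n̂n̂ᵀ gives
  R = [+0.998368, -0.031819, +0.047412; +0.021616, +0.979155, +0.201959; -0.052850, -0.200605, +0.978246]
β = atan2(√(R₁₃²+R₂₃²), R₃₃) = 0.208967; α = atan2(R₂₃, R₁₃) mod 2π = 1.340211; γ = atan2(R₃₂, −R₃₁) mod 2π = 4.969989
First d^4_{-2,-2}(β=0.2090), then the phase factors e^{-i(-2)α} and e^{-i(-2)γ}:
Half-angle: c=0.994547, s=0.104294. N=√(2·720·2·720)=1440.000000
The bounds max(0,m−m')=0 and min(l+m,l−m')=2 give 3 terms
  k=0: (−1)^0·1440.0000/(1440)·0.9945^8·0.1043^0 = +0.957196
  k=1: (−1)^1·1440.0000/(120)·0.9945^6·0.1043^2 = -0.126313
  k=2: (−1)^2·1440.0000/(96)·0.9945^4·0.1043^4 = +0.001736
d^4_{-2,-2}(0.2090) = +0.957196 -0.126313 +0.001736 = +0.832619
|D^4_{-2,-2}|² = |d^4_{-2,-2}(β)|² = (+0.832619)² = 0.693255 (the z-rotation phases have unit modulus)

P=0.6933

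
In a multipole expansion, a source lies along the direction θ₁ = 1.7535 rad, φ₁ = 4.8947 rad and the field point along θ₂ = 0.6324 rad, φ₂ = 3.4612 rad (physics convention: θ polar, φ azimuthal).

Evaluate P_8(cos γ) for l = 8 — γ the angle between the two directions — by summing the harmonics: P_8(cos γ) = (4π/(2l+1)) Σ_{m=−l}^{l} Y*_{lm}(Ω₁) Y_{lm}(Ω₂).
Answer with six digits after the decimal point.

Term-by-term m-sum for l=8 (normalisation 4π/17 = 0.739198):
  [-8]  conj(Y_{8,-8})(Ω₁) = 0.05051 + 0.44783j ; Y_{8,-8}(Ω₂) = -0.00640 - 0.00424j ; Δ = 0.00157 - 0.00308j
  [-7]  conj(Y_{8,-7})(Ω₁) = 0.31872 - 0.09671j ; Y_{8,-7}(Ω₂) = 0.02592 + 0.03295j ; Δ = 0.01145 + 0.00800j
  [-6]  conj(Y_{8,-6})(Ω₁) = 0.07888 + 0.15265j ; Y_{8,-6}(Ω₂) = -0.04780 - 0.13224j ; Δ = 0.01642 - 0.01773j
  [-5]  conj(Y_{8,-5})(Ω₁) = 0.26897 - 0.20843j ; Y_{8,-5}(Ω₂) = 0.00871 + 0.31976j ; Δ = 0.06899 + 0.08419j
  [-4]  conj(Y_{8,-4})(Ω₁) = 0.05014 + 0.04480j ; Y_{8,-4}(Ω₂) = 0.13805 - 0.45864j ; Δ = 0.02747 - 0.01681j
  [-3]  conj(Y_{8,-3})(Ω₁) = 0.17142 - 0.28153j ; Y_{8,-3}(Ω₂) = -0.21673 + 0.30879j ; Δ = 0.04978 + 0.11395j
  [-2]  conj(Y_{8,-2})(Ω₁) = 0.01787 + 0.00682j ; Y_{8,-2}(Ω₂) = -0.06136 + 0.04561j ; Δ = -0.00141 + 0.00040j
  [-1]  conj(Y_{8,-1})(Ω₁) = 0.05833 - 0.31641j ; Y_{8,-1}(Ω₂) = 0.39512 - 0.13077j ; Δ = -0.01833 - 0.13265j
  [+0]  conj(Y_{8,0})(Ω₁) = 0.00485 + 0.00000j ; Y_{8,0}(Ω₂) = -0.05848 + 0.00000j ; Δ = -0.00028 + 0.00000j
  [+1]  conj(Y_{8,1})(Ω₁) = -0.05833 - 0.31641j ; Y_{8,1}(Ω₂) = -0.39512 - 0.13077j ; Δ = -0.01833 + 0.13265j
  [+2]  conj(Y_{8,2})(Ω₁) = 0.01787 - 0.00682j ; Y_{8,2}(Ω₂) = -0.06136 - 0.04561j ; Δ = -0.00141 - 0.00040j
  [+3]  conj(Y_{8,3})(Ω₁) = -0.17142 - 0.28153j ; Y_{8,3}(Ω₂) = 0.21673 + 0.30879j ; Δ = 0.04978 - 0.11395j
  [+4]  conj(Y_{8,4})(Ω₁) = 0.05014 - 0.04480j ; Y_{8,4}(Ω₂) = 0.13805 + 0.45864j ; Δ = 0.02747 + 0.01681j
  [+5]  conj(Y_{8,5})(Ω₁) = -0.26897 - 0.20843j ; Y_{8,5}(Ω₂) = -0.00871 + 0.31976j ; Δ = 0.06899 - 0.08419j
  [+6]  conj(Y_{8,6})(Ω₁) = 0.07888 - 0.15265j ; Y_{8,6}(Ω₂) = -0.04780 + 0.13224j ; Δ = 0.01642 + 0.01773j
  [+7]  conj(Y_{8,7})(Ω₁) = -0.31872 - 0.09671j ; Y_{8,7}(Ω₂) = -0.02592 + 0.03295j ; Δ = 0.01145 - 0.00800j
  [+8]  conj(Y_{8,8})(Ω₁) = 0.05051 - 0.44783j ; Y_{8,8}(Ω₂) = -0.00640 + 0.00424j ; Δ = 0.00157 + 0.00308j
Total Σ_m = 0.31160 - 0.00000j. Multiply by 0.739198: 0.23033 - 0.00000j. P_8(cos γ) = 0.230331

0.230331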